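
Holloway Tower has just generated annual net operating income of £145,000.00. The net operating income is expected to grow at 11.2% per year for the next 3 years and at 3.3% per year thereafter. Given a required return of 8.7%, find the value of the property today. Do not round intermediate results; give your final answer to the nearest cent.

£3424933.75

D_1 = 161240.00000
D_2 = 179298.88000
D_3 = 199380.35456
Terminal value at year 3: TV = D_3×(1+g_2)/(r−g_2) = 205959.90626/0.054 = 3814072.33816
P_0 = D_1/(1+r)^1 + D_2/(1+r)^2 + D_3/(1+r)^3 + TV/(1+r)^3
    = 148334.86661 + 151746.43207 + 155236.46041 + 2969615.99268 = 3424933.75177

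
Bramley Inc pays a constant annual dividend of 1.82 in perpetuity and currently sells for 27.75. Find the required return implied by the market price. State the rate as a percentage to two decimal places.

6.56%

P = C/r ⇒ r = C/P = 1.82/27.75 = 0.065586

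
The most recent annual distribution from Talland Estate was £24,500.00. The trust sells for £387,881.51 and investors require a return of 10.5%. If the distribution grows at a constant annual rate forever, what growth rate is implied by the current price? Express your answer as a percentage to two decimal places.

3.94%

P = D₀(1+g)/(r−g) ⇒ P(r−g) = D₀(1+g) ⇒ g(P+D₀) = P·r − D₀
g = (P·r − D₀)/(P + D₀) = (£387,881.51×0.105 − £24,500.00) / (£387,881.51 + £24,500.00) = 0.039351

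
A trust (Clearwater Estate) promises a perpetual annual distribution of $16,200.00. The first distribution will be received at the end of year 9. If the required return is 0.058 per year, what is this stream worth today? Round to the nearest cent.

$177910.54

Value at end of year 8: C / r = $16,200.00 / 0.058 = $279,310.3448
Discount to today: PV = $279,310.3448 / (1 + 0.058)^8 = $279,310.3448 / 1.569948 = $177,910.54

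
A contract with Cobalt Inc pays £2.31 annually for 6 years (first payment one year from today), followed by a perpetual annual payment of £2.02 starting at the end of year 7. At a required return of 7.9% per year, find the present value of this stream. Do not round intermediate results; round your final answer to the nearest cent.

PV of 6-year annuity: £2.31 × [1 − (1+0.079)^−6] / 0.079 = 10.71133
Perpetuity value at year 6: £2.02 / 0.079 = 25.56962
PV of perpetuity: 25.56962 / (1+0.079)^6 = 16.20301
Total PV = 10.71133 + 16.20301 = 26.91433

£26.91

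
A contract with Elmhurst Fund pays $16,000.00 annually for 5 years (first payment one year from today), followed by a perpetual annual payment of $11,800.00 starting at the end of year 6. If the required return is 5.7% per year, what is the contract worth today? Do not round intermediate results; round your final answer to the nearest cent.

$224854.80

PV of 5-year annuity: $16,000.00 × [1 − (1+0.057)^−5] / 0.057 = 67951.44984
Perpetuity value at year 5: $11,800.00 / 0.057 = 207017.54386
PV of perpetuity: 207017.54386 / (1+0.057)^5 = 156903.34961
Total PV = 67951.44984 + 156903.34961 = 224854.79944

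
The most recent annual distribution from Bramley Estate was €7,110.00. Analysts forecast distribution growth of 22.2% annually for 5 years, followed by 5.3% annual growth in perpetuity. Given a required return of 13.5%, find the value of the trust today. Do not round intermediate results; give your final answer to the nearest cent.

D_1 = 8688.42000
D_2 = 10617.24924
D_3 = 12974.27857
D_4 = 15854.56841
D_5 = 19374.28260
Terminal value at year 5: TV = D_5×(1+g_2)/(r−g_2) = 20401.11958/0.082 = 248794.14122
P_0 = D_1/(1+r)^1 + D_2/(1+r)^2 + D_3/(1+r)^3 + D_4/(1+r)^4 + D_5/(1+r)^5 + TV/(1+r)^5
    = 7654.99559 + 8241.76618 + 8873.51390 + 9553.68633 + 10285.99533 + 132087.23265 = 176697.18998

€176697.19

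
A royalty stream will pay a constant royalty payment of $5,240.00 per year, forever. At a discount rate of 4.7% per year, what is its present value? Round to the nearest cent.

$111489.36

Level perpetuity: PV = C / r = $5,240.00 / 0.047 = $111,489.36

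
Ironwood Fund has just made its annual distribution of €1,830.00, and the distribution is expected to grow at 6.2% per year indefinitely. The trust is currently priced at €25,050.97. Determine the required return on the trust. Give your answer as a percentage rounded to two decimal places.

D₁ = €1,830.00 × 1.062 = €1,943.4600
P = D₁/(r − g) ⇒ r = D₁/P + g = €1,943.4600/€25,050.97 + 0.062 = 0.077580 + 0.062 = 0.139580

13.96%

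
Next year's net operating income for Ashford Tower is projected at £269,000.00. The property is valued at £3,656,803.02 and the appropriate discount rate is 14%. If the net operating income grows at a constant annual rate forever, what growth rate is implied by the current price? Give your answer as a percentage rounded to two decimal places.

P = D₁/(r−g) ⇒ g = r − D₁/P = 0.14 − £269,000.00/£3,656,803.02 = 0.066438

6.64%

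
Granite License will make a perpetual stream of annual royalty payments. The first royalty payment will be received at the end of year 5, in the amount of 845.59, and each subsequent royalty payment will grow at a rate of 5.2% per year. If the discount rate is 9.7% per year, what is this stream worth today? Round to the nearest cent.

Value at end of year 4: C₁ / (r − g) = 845.59 / (0.097 − 0.052) = 18,790.8889
Discount to today: PV = 18,790.8889 / (1 + 0.097)^4 = 18,790.8889 / 1.448193 = 12,975.40

12975.40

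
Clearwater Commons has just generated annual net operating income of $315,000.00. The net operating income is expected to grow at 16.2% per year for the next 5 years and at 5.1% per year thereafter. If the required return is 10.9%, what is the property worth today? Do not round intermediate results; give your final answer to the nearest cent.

D_1 = 366030.00000
D_2 = 425326.86000
D_3 = 494229.81132
D_4 = 574295.04075
D_5 = 667330.83736
Terminal value at year 5: TV = D_5×(1+g_2)/(r−g_2) = 701364.71006/0.058 = 12092495.00105
P_0 = D_1/(1+r)^1 + D_2/(1+r)^2 + D_3/(1+r)^3 + D_4/(1+r)^4 + D_5/(1+r)^5 + TV/(1+r)^5
    = 330054.10280 + 345827.65324 + 362355.03433 + 379672.27222 + 397817.11480 + 7208720.47687 = 9024446.65426

$9024446.65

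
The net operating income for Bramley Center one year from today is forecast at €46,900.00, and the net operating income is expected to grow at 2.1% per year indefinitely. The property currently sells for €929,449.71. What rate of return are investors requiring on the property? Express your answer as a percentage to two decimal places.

7.15%

P = D₁/(r − g) ⇒ r = D₁/P + g = €46,900.0000/€929,449.71 + 0.021 = 0.050460 + 0.021 = 0.071460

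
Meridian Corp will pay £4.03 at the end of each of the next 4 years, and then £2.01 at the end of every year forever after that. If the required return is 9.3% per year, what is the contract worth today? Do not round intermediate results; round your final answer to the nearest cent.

£28.11

PV of 4-year annuity: £4.03 × [1 − (1+0.093)^−4] / 0.093 = 12.97056
Perpetuity value at year 4: £2.01 / 0.093 = 21.61290
PV of perpetuity: 21.61290 / (1+0.093)^4 = 15.14372
Total PV = 12.97056 + 15.14372 = 28.11428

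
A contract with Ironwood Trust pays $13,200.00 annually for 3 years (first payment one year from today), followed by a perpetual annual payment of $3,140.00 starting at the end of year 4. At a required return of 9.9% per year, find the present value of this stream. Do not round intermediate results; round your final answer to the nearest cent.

PV of 3-year annuity: $13,200.00 × [1 − (1+0.099)^−3] / 0.099 = 32884.32367
Perpetuity value at year 3: $3,140.00 / 0.099 = 31717.17172
PV of perpetuity: 31717.17172 / (1+0.099)^3 = 23894.68866
Total PV = 32884.32367 + 23894.68866 = 56779.01234

$56779.01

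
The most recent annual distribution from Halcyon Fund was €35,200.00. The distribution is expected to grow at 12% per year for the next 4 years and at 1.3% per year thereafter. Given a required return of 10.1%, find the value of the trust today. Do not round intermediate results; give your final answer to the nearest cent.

€580882.81

D_1 = 39424.00000
D_2 = 44154.88000
D_3 = 49453.46560
D_4 = 55387.88147
Terminal value at year 4: TV = D_4×(1+g_2)/(r−g_2) = 56107.92393/0.088 = 637590.04467
P_0 = D_1/(1+r)^1 + D_2/(1+r)^2 + D_3/(1+r)^3 + D_4/(1+r)^4 + TV/(1+r)^4
    = 35807.44777 + 36425.37830 + 37053.97248 + 37693.41433 + 433902.59900 = 580882.81187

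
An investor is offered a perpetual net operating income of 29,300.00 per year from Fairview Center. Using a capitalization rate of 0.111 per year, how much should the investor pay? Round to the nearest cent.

Level perpetuity: PV = C / r = 29,300.00 / 0.111 = 263,963.96

263963.96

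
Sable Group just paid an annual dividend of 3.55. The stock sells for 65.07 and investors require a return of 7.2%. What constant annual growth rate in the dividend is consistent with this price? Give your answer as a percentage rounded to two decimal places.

P = D₀(1+g)/(r−g) ⇒ P(r−g) = D₀(1+g) ⇒ g(P+D₀) = P·r − D₀
g = (P·r − D₀)/(P + D₀) = (65.07×0.072 − 3.55) / (65.07 + 3.55) = 0.016541

1.65%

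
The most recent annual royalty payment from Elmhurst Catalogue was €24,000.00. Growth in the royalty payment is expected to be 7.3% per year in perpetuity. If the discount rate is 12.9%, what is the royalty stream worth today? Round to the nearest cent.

D₁ = D₀ × (1 + g) = €24,000.00 × 1.073 = €25,752.0000
Growing perpetuity: P = D₁ / (r − g) = €25,752.0000 / (0.129 − 0.073) = €459,857.14

€459857.14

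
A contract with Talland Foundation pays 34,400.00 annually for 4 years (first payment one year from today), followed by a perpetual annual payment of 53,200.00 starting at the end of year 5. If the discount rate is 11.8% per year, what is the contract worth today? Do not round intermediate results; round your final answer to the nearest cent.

PV of 4-year annuity: 34,400.00 × [1 − (1+0.118)^−4] / 0.118 = 104926.46280
Perpetuity value at year 4: 53,200.00 / 0.118 = 450847.45763
PV of perpetuity: 450847.45763 / (1+0.118)^4 = 288577.46283
Total PV = 104926.46280 + 288577.46283 = 393503.92563

393503.93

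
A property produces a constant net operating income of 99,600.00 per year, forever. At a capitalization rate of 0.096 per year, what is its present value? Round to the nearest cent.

Level perpetuity: PV = C / r = 99,600.00 / 0.096 = 1,037,500.00

1037500.00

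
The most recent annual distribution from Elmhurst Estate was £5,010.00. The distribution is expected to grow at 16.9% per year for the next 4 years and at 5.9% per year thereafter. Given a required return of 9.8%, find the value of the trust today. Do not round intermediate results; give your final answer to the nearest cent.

£198286.44

D_1 = 5856.69000
D_2 = 6846.47061
D_3 = 8003.52414
D_4 = 9356.11972
Terminal value at year 4: TV = D_4×(1+g_2)/(r−g_2) = 9908.13079/0.039 = 254054.63556
P_0 = D_1/(1+r)^1 + D_2/(1+r)^2 + D_3/(1+r)^3 + D_4/(1+r)^4 + TV/(1+r)^4
    = 5333.96175 + 5678.87184 + 6046.08487 + 6437.04300 + 174790.47523 = 198286.43668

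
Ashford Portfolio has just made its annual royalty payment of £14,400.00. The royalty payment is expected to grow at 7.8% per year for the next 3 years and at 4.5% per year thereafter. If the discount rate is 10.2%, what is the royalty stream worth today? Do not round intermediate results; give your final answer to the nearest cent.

D_1 = 15523.20000
D_2 = 16734.00960
D_3 = 18039.26235
Terminal value at year 3: TV = D_3×(1+g_2)/(r−g_2) = 18851.02915/0.057 = 330719.80973
P_0 = D_1/(1+r)^1 + D_2/(1+r)^2 + D_3/(1+r)^3 + TV/(1+r)^3
    = 14086.38838 + 13779.60679 + 13479.50646 + 247124.28505 = 288469.78668

£288469.79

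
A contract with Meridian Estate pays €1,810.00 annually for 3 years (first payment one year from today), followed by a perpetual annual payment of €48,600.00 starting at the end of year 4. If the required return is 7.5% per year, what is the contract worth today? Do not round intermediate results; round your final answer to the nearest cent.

PV of 3-year annuity: €1,810.00 × [1 − (1+0.075)^−3] / 0.075 = 4706.95159
Perpetuity value at year 3: €48,600.00 / 0.075 = 648000.00000
PV of perpetuity: 648000.00000 / (1+0.075)^3 = 521614.44904
Total PV = 4706.95159 + 521614.44904 = 526321.40063

€526321.40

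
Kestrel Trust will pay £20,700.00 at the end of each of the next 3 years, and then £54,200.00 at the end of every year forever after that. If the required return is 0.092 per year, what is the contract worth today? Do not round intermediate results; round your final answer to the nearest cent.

PV of 3-year annuity: £20,700.00 × [1 − (1+0.092)^−3] / 0.092 = 52211.59210
Perpetuity value at year 3: £54,200.00 / 0.092 = 589130.43478
PV of perpetuity: 589130.43478 / (1+0.092)^3 = 452421.82166
Total PV = 52211.59210 + 452421.82166 = 504633.41376

£504633.41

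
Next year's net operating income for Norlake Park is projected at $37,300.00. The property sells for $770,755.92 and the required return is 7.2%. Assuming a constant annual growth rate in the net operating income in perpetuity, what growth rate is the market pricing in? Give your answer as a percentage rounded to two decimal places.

P = D₁/(r−g) ⇒ g = r − D₁/P = 0.072 − $37,300.00/$770,755.92 = 0.023606

2.36%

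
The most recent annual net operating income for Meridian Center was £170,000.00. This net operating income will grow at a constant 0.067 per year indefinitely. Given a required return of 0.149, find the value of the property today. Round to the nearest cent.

£2212073.17

D₁ = D₀ × (1 + g) = £170,000.00 × 1.067 = £181,390.0000
Growing perpetuity: P = D₁ / (r − g) = £181,390.0000 / (0.149 − 0.067) = £2,212,073.17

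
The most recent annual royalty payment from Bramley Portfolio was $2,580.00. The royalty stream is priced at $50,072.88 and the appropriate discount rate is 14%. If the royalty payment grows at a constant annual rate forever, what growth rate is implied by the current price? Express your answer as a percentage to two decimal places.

8.41%

P = D₀(1+g)/(r−g) ⇒ P(r−g) = D₀(1+g) ⇒ g(P+D₀) = P·r − D₀
g = (P·r − D₀)/(P + D₀) = ($50,072.88×0.14 − $2,580.00) / ($50,072.88 + $2,580.00) = 0.084140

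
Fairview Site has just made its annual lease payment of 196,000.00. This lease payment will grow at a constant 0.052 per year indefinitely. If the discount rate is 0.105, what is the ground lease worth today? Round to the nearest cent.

D₁ = D₀ × (1 + g) = 196,000.00 × 1.052 = 206,192.0000
Growing perpetuity: P = D₁ / (r − g) = 206,192.0000 / (0.105 − 0.052) = 3,890,415.09

3890415.09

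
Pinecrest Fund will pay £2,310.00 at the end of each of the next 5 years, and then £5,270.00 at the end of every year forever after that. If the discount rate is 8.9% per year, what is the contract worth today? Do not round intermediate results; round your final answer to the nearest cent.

£47670.18

PV of 5-year annuity: £2,310.00 × [1 − (1+0.089)^−5] / 0.089 = 9008.45634
Perpetuity value at year 5: £5,270.00 / 0.089 = 59213.48315
PV of perpetuity: 59213.48315 / (1+0.089)^5 = 38661.72343
Total PV = 9008.45634 + 38661.72343 = 47670.17978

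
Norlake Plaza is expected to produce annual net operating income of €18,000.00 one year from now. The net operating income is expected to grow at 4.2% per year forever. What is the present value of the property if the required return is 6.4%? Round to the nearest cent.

€818181.82

Growing perpetuity: P = D₁ / (r − g) = €18,000.0000 / (0.064 − 0.042) = €818,181.82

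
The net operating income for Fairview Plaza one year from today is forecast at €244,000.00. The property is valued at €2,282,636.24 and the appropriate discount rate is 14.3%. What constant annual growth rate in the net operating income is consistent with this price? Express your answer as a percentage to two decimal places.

3.61%

P = D₁/(r−g) ⇒ g = r − D₁/P = 0.143 − €244,000.00/€2,282,636.24 = 0.036106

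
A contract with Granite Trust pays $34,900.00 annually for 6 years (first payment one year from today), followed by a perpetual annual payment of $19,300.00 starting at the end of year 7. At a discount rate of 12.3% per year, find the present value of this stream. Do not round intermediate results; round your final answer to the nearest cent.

PV of 6-year annuity: $34,900.00 × [1 − (1+0.123)^−6] / 0.123 = 142277.19113
Perpetuity value at year 6: $19,300.00 / 0.123 = 156910.56911
PV of perpetuity: 156910.56911 / (1+0.123)^6 = 78230.05940
Total PV = 142277.19113 + 78230.05940 = 220507.25053

$220507.25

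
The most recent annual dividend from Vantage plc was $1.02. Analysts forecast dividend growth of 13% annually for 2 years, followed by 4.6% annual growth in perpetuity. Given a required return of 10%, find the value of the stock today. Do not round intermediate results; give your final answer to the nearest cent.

$22.97

D_1 = 1.15260
D_2 = 1.30244
Terminal value at year 2: TV = D_2×(1+g_2)/(r−g_2) = 1.36235/0.054 = 25.22871
P_0 = D_1/(1+r)^1 + D_2/(1+r)^2 + TV/(1+r)^2
    = 1.04782 + 1.07640 + 20.85017 = 22.97438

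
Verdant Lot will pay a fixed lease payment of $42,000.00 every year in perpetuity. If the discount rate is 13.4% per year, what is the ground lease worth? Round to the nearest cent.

$313432.84

Level perpetuity: PV = C / r = $42,000.00 / 0.134 = $313,432.84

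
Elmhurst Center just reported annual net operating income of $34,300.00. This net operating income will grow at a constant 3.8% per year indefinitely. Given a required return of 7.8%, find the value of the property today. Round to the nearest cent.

D₁ = D₀ × (1 + g) = $34,300.00 × 1.038 = $35,603.4000
Growing perpetuity: P = D₁ / (r − g) = $35,603.4000 / (0.078 − 0.038) = $890,085.00

$890085.00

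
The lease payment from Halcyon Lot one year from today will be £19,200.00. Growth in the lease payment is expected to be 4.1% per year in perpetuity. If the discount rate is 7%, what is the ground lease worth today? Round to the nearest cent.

£662068.97

Growing perpetuity: P = D₁ / (r − g) = £19,200.0000 / (0.07 − 0.041) = £662,068.97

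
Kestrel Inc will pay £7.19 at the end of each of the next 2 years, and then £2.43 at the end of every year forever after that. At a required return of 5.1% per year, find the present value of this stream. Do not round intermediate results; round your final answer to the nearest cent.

£56.49

PV of 2-year annuity: £7.19 × [1 − (1+0.051)^−2] / 0.051 = 13.35024
Perpetuity value at year 2: £2.43 / 0.051 = 47.64706
PV of perpetuity: 47.64706 / (1+0.051)^2 = 43.13509
Total PV = 13.35024 + 43.13509 = 56.48533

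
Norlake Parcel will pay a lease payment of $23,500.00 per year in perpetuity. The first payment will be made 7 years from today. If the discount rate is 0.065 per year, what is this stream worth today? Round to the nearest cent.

Value at end of year 6: C / r = $23,500.00 / 0.065 = $361,538.4615
Discount to today: PV = $361,538.4615 / (1 + 0.065)^6 = $361,538.4615 / 1.459142 = $247,774.64

$247774.64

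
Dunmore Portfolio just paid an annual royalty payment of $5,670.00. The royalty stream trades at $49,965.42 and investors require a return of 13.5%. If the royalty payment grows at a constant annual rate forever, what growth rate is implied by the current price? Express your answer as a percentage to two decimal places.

1.93%

P = D₀(1+g)/(r−g) ⇒ P(r−g) = D₀(1+g) ⇒ g(P+D₀) = P·r − D₀
g = (P·r − D₀)/(P + D₀) = ($49,965.42×0.135 − $5,670.00) / ($49,965.42 + $5,670.00) = 0.019328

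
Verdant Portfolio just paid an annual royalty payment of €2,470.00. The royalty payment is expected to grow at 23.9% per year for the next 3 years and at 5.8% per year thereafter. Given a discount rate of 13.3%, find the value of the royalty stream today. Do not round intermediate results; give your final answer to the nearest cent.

D_1 = 3060.33000
D_2 = 3791.74887
D_3 = 4697.97685
Terminal value at year 3: TV = D_3×(1+g_2)/(r−g_2) = 4970.45951/0.075 = 66272.79343
P_0 = D_1/(1+r)^1 + D_2/(1+r)^2 + D_3/(1+r)^3 + TV/(1+r)^3
    = 2701.08561 + 2953.79089 + 3230.13849 + 45566.48696 = 54451.50195

€54451.50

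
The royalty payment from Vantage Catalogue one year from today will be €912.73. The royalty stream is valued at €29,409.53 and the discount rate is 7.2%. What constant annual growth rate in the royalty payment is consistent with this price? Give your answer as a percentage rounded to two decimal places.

4.10%

P = D₁/(r−g) ⇒ g = r − D₁/P = 0.072 − €912.73/€29,409.53 = 0.040965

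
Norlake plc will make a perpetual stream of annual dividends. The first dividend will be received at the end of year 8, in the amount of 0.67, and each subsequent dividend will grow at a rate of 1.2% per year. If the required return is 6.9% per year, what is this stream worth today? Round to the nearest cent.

7.37

Value at end of year 7: C₁ / (r − g) = 0.67 / (0.069 − 0.012) = 11.7544
Discount to today: PV = 11.7544 / (1 + 0.069)^7 = 11.7544 / 1.595306 = 7.37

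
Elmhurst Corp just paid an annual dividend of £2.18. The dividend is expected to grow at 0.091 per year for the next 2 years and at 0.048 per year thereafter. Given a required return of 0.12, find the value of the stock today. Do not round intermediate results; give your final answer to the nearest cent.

D_1 = 2.37838
D_2 = 2.59481
Terminal value at year 2: TV = D_2×(1+g_2)/(r−g_2) = 2.71936/0.072 = 37.76894
P_0 = D_1/(1+r)^1 + D_2/(1+r)^2 + TV/(1+r)^2
    = 2.12355 + 2.06857 + 30.10917 = 34.30129

£34.30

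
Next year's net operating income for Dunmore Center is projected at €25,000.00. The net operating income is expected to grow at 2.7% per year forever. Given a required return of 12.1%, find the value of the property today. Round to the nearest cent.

Growing perpetuity: P = D₁ / (r − g) = €25,000.0000 / (0.121 − 0.027) = €265,957.45

€265957.45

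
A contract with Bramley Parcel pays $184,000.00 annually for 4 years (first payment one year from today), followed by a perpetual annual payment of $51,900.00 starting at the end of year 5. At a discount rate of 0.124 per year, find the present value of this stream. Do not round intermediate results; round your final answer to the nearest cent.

PV of 4-year annuity: $184,000.00 × [1 − (1+0.124)^−4] / 0.124 = 554196.52332
Perpetuity value at year 4: $51,900.00 / 0.124 = 418548.38710
PV of perpetuity: 418548.38710 / (1+0.124)^4 = 262228.82427
Total PV = 554196.52332 + 262228.82427 = 816425.34759

$816425.35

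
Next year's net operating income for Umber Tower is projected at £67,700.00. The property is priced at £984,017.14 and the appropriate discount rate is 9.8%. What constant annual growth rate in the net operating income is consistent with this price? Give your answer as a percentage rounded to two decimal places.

P = D₁/(r−g) ⇒ g = r − D₁/P = 0.098 − £67,700.00/£984,017.14 = 0.029200

2.92%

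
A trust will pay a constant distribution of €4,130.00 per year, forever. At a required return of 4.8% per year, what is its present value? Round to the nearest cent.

€86041.67

Level perpetuity: PV = C / r = €4,130.00 / 0.048 = €86,041.67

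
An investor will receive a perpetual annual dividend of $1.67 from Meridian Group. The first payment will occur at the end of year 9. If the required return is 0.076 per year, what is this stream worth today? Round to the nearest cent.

$12.23

Value at end of year 8: C / r = $1.67 / 0.076 = $21.9737
Discount to today: PV = $21.9737 / (1 + 0.076)^8 = $21.9737 / 1.796794 = $12.23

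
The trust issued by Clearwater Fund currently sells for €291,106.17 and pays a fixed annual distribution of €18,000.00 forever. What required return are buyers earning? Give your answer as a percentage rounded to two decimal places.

P = C/r ⇒ r = C/P = €18,000.00/€291,106.17 = 0.061833

6.18%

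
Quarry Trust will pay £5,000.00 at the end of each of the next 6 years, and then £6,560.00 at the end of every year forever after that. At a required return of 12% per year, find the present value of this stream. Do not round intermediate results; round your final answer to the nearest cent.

PV of 6-year annuity: £5,000.00 × [1 − (1+0.12)^−6] / 0.12 = 20557.03662
Perpetuity value at year 6: £6,560.00 / 0.12 = 54666.66667
PV of perpetuity: 54666.66667 / (1+0.12)^6 = 27695.83462
Total PV = 20557.03662 + 27695.83462 = 48252.87124

£48252.87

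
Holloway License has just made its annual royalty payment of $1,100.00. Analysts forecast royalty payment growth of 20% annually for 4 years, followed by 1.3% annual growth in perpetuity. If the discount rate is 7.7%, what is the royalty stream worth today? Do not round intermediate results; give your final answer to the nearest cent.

$32642.05

D_1 = 1320.00000
D_2 = 1584.00000
D_3 = 1900.80000
D_4 = 2280.96000
Terminal value at year 4: TV = D_4×(1+g_2)/(r−g_2) = 2310.61248/0.064 = 36103.32000
P_0 = D_1/(1+r)^1 + D_2/(1+r)^2 + D_3/(1+r)^3 + D_4/(1+r)^4 + TV/(1+r)^4
    = 1225.62674 + 1365.60083 + 1521.56081 + 1695.33238 + 26833.93278 = 32642.05353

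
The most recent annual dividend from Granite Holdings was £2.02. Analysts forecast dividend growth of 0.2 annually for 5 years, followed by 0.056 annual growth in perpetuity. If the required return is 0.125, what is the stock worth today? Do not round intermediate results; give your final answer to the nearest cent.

£55.00

D_1 = 2.42400
D_2 = 2.90880
D_3 = 3.49056
D_4 = 4.18867
D_5 = 5.02641
Terminal value at year 5: TV = D_5×(1+g_2)/(r−g_2) = 5.30789/0.069 = 76.92587
P_0 = D_1/(1+r)^1 + D_2/(1+r)^2 + D_3/(1+r)^3 + D_4/(1+r)^4 + D_5/(1+r)^5 + TV/(1+r)^5
    = 2.15467 + 2.29831 + 2.45153 + 2.61497 + 2.78930 + 42.68839 = 54.99717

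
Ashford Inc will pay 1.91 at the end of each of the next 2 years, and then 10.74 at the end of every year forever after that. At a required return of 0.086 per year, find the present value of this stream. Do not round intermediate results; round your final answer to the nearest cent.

109.27

PV of 2-year annuity: 1.91 × [1 − (1+0.086)^−2] / 0.086 = 3.37822
Perpetuity value at year 2: 10.74 / 0.086 = 124.88372
PV of perpetuity: 124.88372 / (1+0.086)^2 = 105.88786
Total PV = 3.37822 + 105.88786 = 109.26608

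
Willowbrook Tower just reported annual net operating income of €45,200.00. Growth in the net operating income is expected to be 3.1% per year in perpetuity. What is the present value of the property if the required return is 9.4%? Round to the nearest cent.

D₁ = D₀ × (1 + g) = €45,200.00 × 1.031 = €46,601.2000
Growing perpetuity: P = D₁ / (r − g) = €46,601.2000 / (0.094 − 0.031) = €739,701.59

€739701.59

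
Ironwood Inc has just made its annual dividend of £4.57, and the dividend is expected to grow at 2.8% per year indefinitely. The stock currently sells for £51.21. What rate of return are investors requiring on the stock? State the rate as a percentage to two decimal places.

D₁ = £4.57 × 1.028 = £4.6980
P = D₁/(r − g) ⇒ r = D₁/P + g = £4.6980/£51.21 + 0.028 = 0.091739 + 0.028 = 0.119739

11.97%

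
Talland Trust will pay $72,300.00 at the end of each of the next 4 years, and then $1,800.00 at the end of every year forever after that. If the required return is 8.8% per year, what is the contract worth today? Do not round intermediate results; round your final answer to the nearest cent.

$249861.06

PV of 4-year annuity: $72,300.00 × [1 − (1+0.088)^−4] / 0.088 = 235263.70651
Perpetuity value at year 4: $1,800.00 / 0.088 = 20454.54545
PV of perpetuity: 20454.54545 / (1+0.088)^4 = 14597.35774
Total PV = 235263.70651 + 14597.35774 = 249861.06425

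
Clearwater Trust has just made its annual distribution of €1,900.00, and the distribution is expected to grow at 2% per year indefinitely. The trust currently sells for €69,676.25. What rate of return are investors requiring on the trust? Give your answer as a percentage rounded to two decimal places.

4.78%

D₁ = €1,900.00 × 1.02 = €1,938.0000
P = D₁/(r − g) ⇒ r = D₁/P + g = €1,938.0000/€69,676.25 + 0.02 = 0.027814 + 0.02 = 0.047814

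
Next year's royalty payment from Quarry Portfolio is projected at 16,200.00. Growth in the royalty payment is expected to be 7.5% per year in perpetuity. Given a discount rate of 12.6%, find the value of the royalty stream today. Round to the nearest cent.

Growing perpetuity: P = D₁ / (r − g) = 16,200.0000 / (0.126 − 0.075) = 317,647.06

317647.06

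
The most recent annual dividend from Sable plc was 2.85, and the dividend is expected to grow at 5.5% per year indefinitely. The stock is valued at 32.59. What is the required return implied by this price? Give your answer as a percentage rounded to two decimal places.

14.73%

D₁ = 2.85 × 1.055 = 3.0068
P = D₁/(r − g) ⇒ r = D₁/P + g = 3.0068/32.59 + 0.055 = 0.092260 + 0.055 = 0.147260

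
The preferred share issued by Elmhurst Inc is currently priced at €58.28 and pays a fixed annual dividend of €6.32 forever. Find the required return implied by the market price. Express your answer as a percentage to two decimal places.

P = C/r ⇒ r = C/P = €6.32/€58.28 = 0.108442

10.84%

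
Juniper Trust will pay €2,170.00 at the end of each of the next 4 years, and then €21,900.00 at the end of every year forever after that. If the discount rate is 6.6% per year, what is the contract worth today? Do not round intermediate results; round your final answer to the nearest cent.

PV of 4-year annuity: €2,170.00 × [1 − (1+0.066)^−4] / 0.066 = 7417.11234
Perpetuity value at year 4: €21,900.00 / 0.066 = 331818.18182
PV of perpetuity: 331818.18182 / (1+0.066)^4 = 256963.45358
Total PV = 7417.11234 + 256963.45358 = 264380.56592

€264380.57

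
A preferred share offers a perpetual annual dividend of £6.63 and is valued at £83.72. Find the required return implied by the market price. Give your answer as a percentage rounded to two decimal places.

7.92%

P = C/r ⇒ r = C/P = £6.63/£83.72 = 0.079193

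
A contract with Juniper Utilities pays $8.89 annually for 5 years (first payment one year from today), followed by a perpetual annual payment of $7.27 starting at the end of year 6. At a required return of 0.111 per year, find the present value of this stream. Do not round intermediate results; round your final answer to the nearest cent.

$71.47

PV of 5-year annuity: $8.89 × [1 − (1+0.111)^−5] / 0.111 = 32.77404
Perpetuity value at year 5: $7.27 / 0.111 = 65.49550
PV of perpetuity: 65.49550 / (1+0.111)^5 = 38.69378
Total PV = 32.77404 + 38.69378 = 71.46782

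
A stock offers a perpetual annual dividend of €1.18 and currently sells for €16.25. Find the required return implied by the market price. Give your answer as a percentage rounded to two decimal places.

7.26%

P = C/r ⇒ r = C/P = €1.18/€16.25 = 0.072615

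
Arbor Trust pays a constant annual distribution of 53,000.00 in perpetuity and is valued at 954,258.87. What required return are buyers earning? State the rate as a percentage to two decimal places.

5.55%

P = C/r ⇒ r = C/P = 53,000.00/954,258.87 = 0.055540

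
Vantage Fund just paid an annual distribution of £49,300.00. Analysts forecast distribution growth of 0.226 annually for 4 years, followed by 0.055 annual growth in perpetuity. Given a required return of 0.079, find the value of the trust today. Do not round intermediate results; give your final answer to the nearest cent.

D_1 = 60441.80000
D_2 = 74101.64680
D_3 = 90848.61898
D_4 = 111380.40687
Terminal value at year 4: TV = D_4×(1+g_2)/(r−g_2) = 117506.32924/0.024 = 4896097.05180
P_0 = D_1/(1+r)^1 + D_2/(1+r)^2 + D_3/(1+r)^3 + D_4/(1+r)^4 + TV/(1+r)^4
    = 56016.49676 + 63648.03061 + 72319.26369 + 82171.84178 + 3612137.21174 = 3886292.84458

£3886292.84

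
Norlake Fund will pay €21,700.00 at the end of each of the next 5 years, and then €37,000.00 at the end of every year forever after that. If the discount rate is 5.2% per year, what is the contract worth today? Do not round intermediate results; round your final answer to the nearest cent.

€645662.09

PV of 5-year annuity: €21,700.00 × [1 − (1+0.052)^−5] / 0.052 = 93432.49459
Perpetuity value at year 5: €37,000.00 / 0.052 = 711538.46154
PV of perpetuity: 711538.46154 / (1+0.052)^5 = 552229.59980
Total PV = 93432.49459 + 552229.59980 = 645662.09439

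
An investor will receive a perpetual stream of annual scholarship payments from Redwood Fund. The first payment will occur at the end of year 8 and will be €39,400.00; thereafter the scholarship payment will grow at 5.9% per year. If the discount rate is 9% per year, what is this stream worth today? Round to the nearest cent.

Value at end of year 7: C₁ / (r − g) = €39,400.00 / (0.09 − 0.059) = €1,270,967.7419
Discount to today: PV = €1,270,967.7419 / (1 + 0.09)^7 = €1,270,967.7419 / 1.828039 = €695,262.88

€695262.88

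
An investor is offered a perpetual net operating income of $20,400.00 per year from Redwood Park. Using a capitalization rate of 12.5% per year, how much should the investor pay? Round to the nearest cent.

$163200.00

Level perpetuity: PV = C / r = $20,400.00 / 0.125 = $163,200.00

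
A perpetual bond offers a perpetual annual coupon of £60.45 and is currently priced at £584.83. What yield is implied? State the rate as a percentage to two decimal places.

10.34%

P = C/r ⇒ r = C/P = £60.45/£584.83 = 0.103363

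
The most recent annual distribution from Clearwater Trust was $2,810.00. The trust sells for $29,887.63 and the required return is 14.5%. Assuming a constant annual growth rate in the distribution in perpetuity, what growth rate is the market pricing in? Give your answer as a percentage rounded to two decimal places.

P = D₀(1+g)/(r−g) ⇒ P(r−g) = D₀(1+g) ⇒ g(P+D₀) = P·r − D₀
g = (P·r − D₀)/(P + D₀) = ($29,887.63×0.145 − $2,810.00) / ($29,887.63 + $2,810.00) = 0.046600

4.66%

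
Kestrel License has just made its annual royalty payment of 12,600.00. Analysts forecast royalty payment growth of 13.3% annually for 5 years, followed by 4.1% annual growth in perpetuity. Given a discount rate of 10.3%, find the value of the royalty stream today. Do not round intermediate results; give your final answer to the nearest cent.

D_1 = 14275.80000
D_2 = 16174.48140
D_3 = 18325.68743
D_4 = 20763.00385
D_5 = 23524.48337
Terminal value at year 5: TV = D_5×(1+g_2)/(r−g_2) = 24488.98718/0.062 = 394983.66427
P_0 = D_1/(1+r)^1 + D_2/(1+r)^2 + D_3/(1+r)^3 + D_4/(1+r)^4 + D_5/(1+r)^5 + TV/(1+r)^5
    = 12942.70172 + 13294.72443 + 13656.32165 + 14027.75379 + 14409.28835 + 241936.59953 = 310267.38948

310267.39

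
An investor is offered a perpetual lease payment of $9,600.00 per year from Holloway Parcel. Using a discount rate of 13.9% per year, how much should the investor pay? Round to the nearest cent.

$69064.75

Level perpetuity: PV = C / r = $9,600.00 / 0.139 = $69,064.75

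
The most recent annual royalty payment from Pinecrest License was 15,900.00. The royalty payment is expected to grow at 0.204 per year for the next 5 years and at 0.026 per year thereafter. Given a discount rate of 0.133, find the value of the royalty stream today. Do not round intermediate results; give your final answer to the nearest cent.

D_1 = 19143.60000
D_2 = 23048.89440
D_3 = 27750.86886
D_4 = 33412.04610
D_5 = 40228.10351
Terminal value at year 5: TV = D_5×(1+g_2)/(r−g_2) = 41274.03420/0.107 = 385738.63739
P_0 = D_1/(1+r)^1 + D_2/(1+r)^2 + D_3/(1+r)^3 + D_4/(1+r)^4 + D_5/(1+r)^5 + TV/(1+r)^5
    = 16896.38129 + 17955.20130 + 19080.37278 + 20276.05369 + 21546.66253 + 206606.31545 = 302360.98704

302360.99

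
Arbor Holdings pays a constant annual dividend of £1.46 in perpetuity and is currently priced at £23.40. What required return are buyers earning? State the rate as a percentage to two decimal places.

P = C/r ⇒ r = C/P = £1.46/£23.40 = 0.062393

6.24%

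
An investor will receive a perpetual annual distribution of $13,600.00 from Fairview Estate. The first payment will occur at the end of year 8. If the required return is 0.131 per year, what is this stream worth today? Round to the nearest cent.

Value at end of year 7: C / r = $13,600.00 / 0.131 = $103,816.7939
Discount to today: PV = $103,816.7939 / (1 + 0.131)^7 = $103,816.7939 / 2.367218 = $43,856.04

$43856.04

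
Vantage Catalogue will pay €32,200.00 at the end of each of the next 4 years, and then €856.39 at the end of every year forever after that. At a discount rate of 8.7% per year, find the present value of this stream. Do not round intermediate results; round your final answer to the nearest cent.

PV of 4-year annuity: €32,200.00 × [1 − (1+0.087)^−4] / 0.087 = 105009.62271
Perpetuity value at year 4: €856.39 / 0.087 = 9843.56322
PV of perpetuity: 9843.56322 / (1+0.087)^4 = 7050.73121
Total PV = 105009.62271 + 7050.73121 = 112060.35391

€112060.35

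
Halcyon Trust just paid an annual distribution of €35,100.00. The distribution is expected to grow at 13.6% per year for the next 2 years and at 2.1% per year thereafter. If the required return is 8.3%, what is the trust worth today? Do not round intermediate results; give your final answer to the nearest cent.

D_1 = 39873.60000
D_2 = 45296.40960
Terminal value at year 2: TV = D_2×(1+g_2)/(r−g_2) = 46247.63420/0.062 = 745929.58390
P_0 = D_1/(1+r)^1 + D_2/(1+r)^2 + TV/(1+r)^2
    = 36817.72853 + 38619.51949 + 635976.28070 = 711413.52873

€711413.53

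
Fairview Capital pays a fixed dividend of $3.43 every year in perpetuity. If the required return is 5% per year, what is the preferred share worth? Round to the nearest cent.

$68.60

Level perpetuity: PV = C / r = $3.43 / 0.05 = $68.60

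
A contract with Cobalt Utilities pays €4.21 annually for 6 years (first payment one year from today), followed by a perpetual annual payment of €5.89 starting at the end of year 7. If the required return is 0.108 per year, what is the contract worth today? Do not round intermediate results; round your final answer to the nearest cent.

PV of 6-year annuity: €4.21 × [1 − (1+0.108)^−6] / 0.108 = 17.91365
Perpetuity value at year 6: €5.89 / 0.108 = 54.53704
PV of perpetuity: 54.53704 / (1+0.108)^6 = 29.47494
Total PV = 17.91365 + 29.47494 = 47.38860

€47.39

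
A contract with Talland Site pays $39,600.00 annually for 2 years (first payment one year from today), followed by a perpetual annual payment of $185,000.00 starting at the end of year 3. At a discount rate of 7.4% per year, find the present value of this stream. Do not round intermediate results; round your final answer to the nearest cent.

PV of 2-year annuity: $39,600.00 × [1 − (1+0.074)^−2] / 0.074 = 71202.52177
Perpetuity value at year 2: $185,000.00 / 0.074 = 2500000.00000
PV of perpetuity: 2500000.00000 / (1+0.074)^2 = 2167361.95638
Total PV = 71202.52177 + 2167361.95638 = 2238564.47815

$2238564.48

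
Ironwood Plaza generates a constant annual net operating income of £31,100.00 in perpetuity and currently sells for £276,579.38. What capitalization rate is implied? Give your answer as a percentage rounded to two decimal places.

11.24%

P = C/r ⇒ r = C/P = £31,100.00/£276,579.38 = 0.112445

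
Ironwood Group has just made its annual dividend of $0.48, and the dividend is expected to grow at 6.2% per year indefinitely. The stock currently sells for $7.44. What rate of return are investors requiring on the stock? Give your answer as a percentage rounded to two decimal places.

D₁ = $0.48 × 1.062 = $0.5098
P = D₁/(r − g) ⇒ r = D₁/P + g = $0.5098/$7.44 + 0.062 = 0.068516 + 0.062 = 0.130516

13.05%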